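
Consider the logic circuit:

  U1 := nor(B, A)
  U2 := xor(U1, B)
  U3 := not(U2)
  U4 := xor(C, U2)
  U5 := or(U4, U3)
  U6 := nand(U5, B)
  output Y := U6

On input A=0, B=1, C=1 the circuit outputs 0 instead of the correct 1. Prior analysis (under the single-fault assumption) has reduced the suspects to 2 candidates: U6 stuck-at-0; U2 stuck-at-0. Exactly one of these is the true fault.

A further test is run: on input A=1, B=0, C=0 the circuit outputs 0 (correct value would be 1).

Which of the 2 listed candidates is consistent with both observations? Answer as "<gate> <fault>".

Evaluate each candidate on input A=1, B=0, C=0:
  U6 stuck-at-0: U1=0, U2=0, U3=1, U4=0, U5=1, U6=0 [stuck-at-0] → 0 — matches
  U2 stuck-at-0: U1=0, U2=0 [stuck-at-0], U3=1, U4=0, U5=1, U6=1 → 1 — eliminated
Only U6 stuck-at-0 reproduces the observed 0.

U6 stuck-at-0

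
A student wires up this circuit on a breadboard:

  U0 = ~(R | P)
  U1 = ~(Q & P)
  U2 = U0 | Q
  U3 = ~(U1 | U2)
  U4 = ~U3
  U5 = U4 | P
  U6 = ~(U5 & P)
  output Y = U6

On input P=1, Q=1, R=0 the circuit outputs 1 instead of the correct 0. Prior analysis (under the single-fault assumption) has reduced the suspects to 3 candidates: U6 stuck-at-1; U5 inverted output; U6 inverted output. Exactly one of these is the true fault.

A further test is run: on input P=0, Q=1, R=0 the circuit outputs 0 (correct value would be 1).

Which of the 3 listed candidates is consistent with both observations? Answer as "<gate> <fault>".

U6 inverted output

Evaluate each candidate on input P=0, Q=1, R=0:
  U6 stuck-at-1: U0=1, U1=1, U2=1, U3=0, U4=1, U5=1, U6=1 [stuck-at-1] → 1 — eliminated
  U5 inverted output: U0=1, U1=1, U2=1, U3=0, U4=1, U5=0 [inverted output], U6=1 → 1 — eliminated
  U6 inverted output: U0=1, U1=1, U2=1, U3=0, U4=1, U5=1, U6=0 [inverted output] → 0 — matches
Only U6 inverted output reproduces the observed 0.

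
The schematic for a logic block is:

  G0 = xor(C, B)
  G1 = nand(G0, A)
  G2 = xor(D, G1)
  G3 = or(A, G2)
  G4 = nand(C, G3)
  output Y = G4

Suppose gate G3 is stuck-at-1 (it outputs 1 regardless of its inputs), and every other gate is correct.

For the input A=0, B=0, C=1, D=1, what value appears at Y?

Propagate with G3 forced: G0=1, G1=1, G2=0, G3=1 [stuck-at-1], G4=0.
So Y = 0. (Without the fault it would be 1.)

0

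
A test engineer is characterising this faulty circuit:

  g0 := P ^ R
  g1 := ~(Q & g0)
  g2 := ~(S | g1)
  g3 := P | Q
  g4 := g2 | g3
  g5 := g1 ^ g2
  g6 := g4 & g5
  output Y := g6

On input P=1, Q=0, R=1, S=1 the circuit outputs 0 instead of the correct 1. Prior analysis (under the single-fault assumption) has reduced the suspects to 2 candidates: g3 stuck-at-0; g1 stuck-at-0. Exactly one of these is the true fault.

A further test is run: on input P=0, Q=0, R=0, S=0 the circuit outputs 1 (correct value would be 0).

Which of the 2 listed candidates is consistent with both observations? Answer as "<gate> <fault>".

g1 stuck-at-0

Evaluate each candidate on input P=0, Q=0, R=0, S=0:
  g3 stuck-at-0: g0=0, g1=1, g2=0, g3=0 [stuck-at-0], g4=0, g5=1, g6=0 → 0 — eliminated
  g1 stuck-at-0: g0=0, g1=0 [stuck-at-0], g2=1, g3=0, g4=1, g5=1, g6=1 → 1 — matches
Only g1 stuck-at-0 reproduces the observed 1.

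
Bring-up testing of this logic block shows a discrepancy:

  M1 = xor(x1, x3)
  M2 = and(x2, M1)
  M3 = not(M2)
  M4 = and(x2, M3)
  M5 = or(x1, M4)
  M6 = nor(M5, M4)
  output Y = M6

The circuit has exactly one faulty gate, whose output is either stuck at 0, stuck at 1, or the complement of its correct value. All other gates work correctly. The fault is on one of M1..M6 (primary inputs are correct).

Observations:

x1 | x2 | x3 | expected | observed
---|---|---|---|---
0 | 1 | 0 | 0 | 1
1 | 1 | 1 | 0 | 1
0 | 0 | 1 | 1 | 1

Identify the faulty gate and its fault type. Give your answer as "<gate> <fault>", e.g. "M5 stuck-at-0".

M6 stuck-at-1

Fault-free values for test 1 (x1=0, x2=1, x3=0): M1=0, M2=0, M3=1, M4=1, M5=1, M6=0, giving Y=0. Observed 1.
Test 1: faults giving observed 1 are {M1 stuck-at-1, M1 inverted output, M2 stuck-at-1, M2 inverted output, M3 stuck-at-0, M3 inverted output, M4 stuck-at-0, M4 inverted output, M6 stuck-at-1, M6 inverted output}.
Test 2 (x1=1, x2=1, x3=1): fault-free M1=0, M2=0, M3=1, M4=1, M5=1, M6=0 → 0; observed 1. Eliminates M1 stuck-at-1, M1 inverted output, M2 stuck-at-1, M2 inverted output, M3 stuck-at-0, M3 inverted output, M4 stuck-at-0, M4 inverted output.
Test 3 (x1=0, x2=0, x3=1): fault-free M1=1, M2=0, M3=1, M4=0, M5=0, M6=1 → 1; observed 1. Eliminates M6 inverted output.
Only M6 stuck-at-1 is consistent with every test.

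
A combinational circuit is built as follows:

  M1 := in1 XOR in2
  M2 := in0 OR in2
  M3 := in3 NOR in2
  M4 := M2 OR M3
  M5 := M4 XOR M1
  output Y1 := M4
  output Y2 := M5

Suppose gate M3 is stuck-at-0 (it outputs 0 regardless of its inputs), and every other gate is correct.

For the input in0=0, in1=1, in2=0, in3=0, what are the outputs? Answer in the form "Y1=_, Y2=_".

Y1=0, Y2=1

Propagate with M3 forced: M1=1, M2=0, M3=0 [stuck-at-0], M4=0, M5=1.
So the outputs are Y1=0, Y2=1. (Without the fault they would be Y1=1, Y2=0.)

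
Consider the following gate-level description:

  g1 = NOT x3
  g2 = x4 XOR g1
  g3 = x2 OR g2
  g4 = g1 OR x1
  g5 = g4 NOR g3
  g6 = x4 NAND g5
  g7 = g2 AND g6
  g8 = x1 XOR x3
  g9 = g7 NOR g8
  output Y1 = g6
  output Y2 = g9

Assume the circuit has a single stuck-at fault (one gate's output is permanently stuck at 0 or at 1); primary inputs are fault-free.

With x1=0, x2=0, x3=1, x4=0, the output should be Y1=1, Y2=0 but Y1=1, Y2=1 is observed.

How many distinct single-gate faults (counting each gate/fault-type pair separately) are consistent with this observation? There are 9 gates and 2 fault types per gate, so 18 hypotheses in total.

Fault-free: g1=0, g2=0, g3=0, g4=0, g5=1, g6=1, g7=0, g8=1, g9=0 → Y1=1, Y2=0. Observed Y1=1, Y2=1.
  g1: none of the 2 fault types match ✗
  g2: none of the 2 fault types match ✗
  g3: none of the 2 fault types match ✗
  g4: none of the 2 fault types match ✗
  g5: none of the 2 fault types match ✗
  g6: none of the 2 fault types match ✗
  g7: none of the 2 fault types match ✗
  g8: stuck-at-0 ✓; others ✗
  g9: stuck-at-1 ✓; others ✗
Consistent faults: {g8 stuck-at-0, g9 stuck-at-1} — 2 in all.

2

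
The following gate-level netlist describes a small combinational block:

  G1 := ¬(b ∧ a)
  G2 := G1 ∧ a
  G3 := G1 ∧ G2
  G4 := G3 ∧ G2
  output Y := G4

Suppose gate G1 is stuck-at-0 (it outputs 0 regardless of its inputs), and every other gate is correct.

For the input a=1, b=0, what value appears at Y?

Propagate with G1 forced: G1=0 [stuck-at-0], G2=0, G3=0, G4=0.
So Y = 0. (Without the fault it would be 1.)

0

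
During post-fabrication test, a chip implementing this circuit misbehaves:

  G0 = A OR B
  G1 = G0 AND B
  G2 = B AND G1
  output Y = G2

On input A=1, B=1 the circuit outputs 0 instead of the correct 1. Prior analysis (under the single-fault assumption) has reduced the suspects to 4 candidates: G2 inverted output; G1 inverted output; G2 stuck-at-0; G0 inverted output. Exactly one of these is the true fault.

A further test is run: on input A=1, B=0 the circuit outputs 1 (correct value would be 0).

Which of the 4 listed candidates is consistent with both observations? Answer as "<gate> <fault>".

G2 inverted output

Evaluate each candidate on input A=1, B=0:
  G2 inverted output: G0=1, G1=0, G2=1 [inverted output] → 1 — matches
  G1 inverted output: G0=1, G1=1 [inverted output], G2=0 → 0 — eliminated
  G2 stuck-at-0: G0=1, G1=0, G2=0 [stuck-at-0] → 0 — eliminated
  G0 inverted output: G0=0 [inverted output], G1=0, G2=0 → 0 — eliminated
Only G2 inverted output reproduces the observed 1.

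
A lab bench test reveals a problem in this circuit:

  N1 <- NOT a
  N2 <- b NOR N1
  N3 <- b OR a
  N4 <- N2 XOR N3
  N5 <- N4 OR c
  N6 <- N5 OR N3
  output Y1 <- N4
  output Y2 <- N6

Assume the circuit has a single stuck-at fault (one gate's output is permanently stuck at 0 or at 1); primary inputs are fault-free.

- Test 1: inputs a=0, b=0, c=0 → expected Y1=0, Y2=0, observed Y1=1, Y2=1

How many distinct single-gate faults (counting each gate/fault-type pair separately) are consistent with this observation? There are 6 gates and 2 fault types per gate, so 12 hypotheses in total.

Fault-free: N1=1, N2=0, N3=0, N4=0, N5=0, N6=0 → Y1=0, Y2=0. Observed Y1=1, Y2=1.
  N1 stuck-at-0: output Y1=1, Y2=1 ✓
  N1 stuck-at-1: output Y1=0, Y2=0 ✗
  N2 stuck-at-0: output Y1=0, Y2=0 ✗
  N2 stuck-at-1: output Y1=1, Y2=1 ✓
  N3 stuck-at-0: output Y1=0, Y2=0 ✗
  N3 stuck-at-1: output Y1=1, Y2=1 ✓
  N4 stuck-at-0: output Y1=0, Y2=0 ✗
  N4 stuck-at-1: output Y1=1, Y2=1 ✓
  N5 stuck-at-0: output Y1=0, Y2=0 ✗
  N5 stuck-at-1: output Y1=0, Y2=1 ✗
  N6 stuck-at-0: output Y1=0, Y2=0 ✗
  N6 stuck-at-1: output Y1=0, Y2=1 ✗
Consistent faults: {N1 stuck-at-0, N2 stuck-at-1, N3 stuck-at-1, N4 stuck-at-1} — 4 in all.

4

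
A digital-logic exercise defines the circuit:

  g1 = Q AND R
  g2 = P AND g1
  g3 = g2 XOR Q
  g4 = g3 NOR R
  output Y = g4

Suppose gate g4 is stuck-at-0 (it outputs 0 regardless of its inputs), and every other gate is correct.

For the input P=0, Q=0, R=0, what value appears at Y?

0

Propagate with g4 forced: g1=0, g2=0, g3=0, g4=0 [stuck-at-0].
So Y = 0. (Without the fault it would be 1.)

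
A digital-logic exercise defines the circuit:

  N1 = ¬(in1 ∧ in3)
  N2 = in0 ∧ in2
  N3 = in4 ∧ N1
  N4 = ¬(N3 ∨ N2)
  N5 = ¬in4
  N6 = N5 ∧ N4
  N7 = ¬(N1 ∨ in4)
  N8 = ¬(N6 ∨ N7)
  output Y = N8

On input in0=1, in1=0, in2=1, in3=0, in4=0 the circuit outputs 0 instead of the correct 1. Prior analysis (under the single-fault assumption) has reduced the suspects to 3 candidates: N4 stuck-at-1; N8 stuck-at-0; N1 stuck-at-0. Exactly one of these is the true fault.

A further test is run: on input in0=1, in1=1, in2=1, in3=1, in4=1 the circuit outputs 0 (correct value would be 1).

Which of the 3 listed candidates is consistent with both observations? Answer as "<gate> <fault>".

Evaluate each candidate on input in0=1, in1=1, in2=1, in3=1, in4=1:
  N4 stuck-at-1: N1=0, N2=1, N3=0, N4=1 [stuck-at-1], N5=0, N6=0, N7=0, N8=1 → 1 — eliminated
  N8 stuck-at-0: N1=0, N2=1, N3=0, N4=0, N5=0, N6=0, N7=0, N8=0 [stuck-at-0] → 0 — matches
  N1 stuck-at-0: N1=0 [stuck-at-0], N2=1, N3=0, N4=0, N5=0, N6=0, N7=0, N8=1 → 1 — eliminated
Only N8 stuck-at-0 reproduces the observed 0.

N8 stuck-at-0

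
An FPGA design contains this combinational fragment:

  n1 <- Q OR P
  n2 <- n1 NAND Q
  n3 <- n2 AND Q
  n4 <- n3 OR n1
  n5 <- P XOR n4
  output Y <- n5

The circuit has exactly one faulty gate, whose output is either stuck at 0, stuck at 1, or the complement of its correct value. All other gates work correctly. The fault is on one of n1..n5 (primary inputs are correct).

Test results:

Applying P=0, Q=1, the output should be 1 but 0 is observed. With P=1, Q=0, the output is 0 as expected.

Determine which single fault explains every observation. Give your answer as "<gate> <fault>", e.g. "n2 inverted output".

n5 stuck-at-0

Fault-free values for test 1 (P=0, Q=1): n1=1, n2=0, n3=0, n4=1, n5=1, giving Y=1. Observed 0.
Test 1: faults giving observed 0 are {n4 stuck-at-0, n4 inverted output, n5 stuck-at-0, n5 inverted output}.
Test 2 (P=1, Q=0): fault-free n1=1, n2=1, n3=0, n4=1, n5=0 → 0; observed 0. Eliminates n4 stuck-at-0, n4 inverted output, n5 inverted output.
Only n5 stuck-at-0 is consistent with every test.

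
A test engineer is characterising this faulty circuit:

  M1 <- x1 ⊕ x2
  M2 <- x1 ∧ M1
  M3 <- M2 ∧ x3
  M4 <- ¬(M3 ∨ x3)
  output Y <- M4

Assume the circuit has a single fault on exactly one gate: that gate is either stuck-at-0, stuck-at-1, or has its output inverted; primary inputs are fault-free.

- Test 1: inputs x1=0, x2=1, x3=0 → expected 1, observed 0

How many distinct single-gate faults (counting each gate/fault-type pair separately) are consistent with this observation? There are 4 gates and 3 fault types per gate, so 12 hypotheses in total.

4

Fault-free: M1=1, M2=0, M3=0, M4=1 → 1. Observed 0.
  M1 stuck-at-0: output 1 ✗
  M1 stuck-at-1: output 1 ✗
  M1 inverted output: output 1 ✗
  M2 stuck-at-0: output 1 ✗
  M2 stuck-at-1: output 1 ✗
  M2 inverted output: output 1 ✗
  M3 stuck-at-0: output 1 ✗
  M3 stuck-at-1: output 0 ✓
  M3 inverted output: output 0 ✓
  M4 stuck-at-0: output 0 ✓
  M4 stuck-at-1: output 1 ✗
  M4 inverted output: output 0 ✓
Consistent faults: {M3 stuck-at-1, M3 inverted output, M4 stuck-at-0, M4 inverted output} — 4 in all.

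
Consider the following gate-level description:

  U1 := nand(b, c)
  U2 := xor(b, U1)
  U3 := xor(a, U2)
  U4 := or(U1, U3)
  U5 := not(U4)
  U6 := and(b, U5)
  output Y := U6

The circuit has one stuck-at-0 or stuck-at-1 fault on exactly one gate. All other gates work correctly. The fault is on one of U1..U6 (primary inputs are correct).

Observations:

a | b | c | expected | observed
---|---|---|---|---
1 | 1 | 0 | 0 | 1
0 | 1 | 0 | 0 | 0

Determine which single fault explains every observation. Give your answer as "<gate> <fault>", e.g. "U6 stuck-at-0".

U1 stuck-at-0

Fault-free values for test 1 (a=1, b=1, c=0): U1=1, U2=0, U3=1, U4=1, U5=0, U6=0, giving Y=0. Observed 1.
Test 1: faults giving observed 1 are {U1 stuck-at-0, U4 stuck-at-0, U5 stuck-at-1, U6 stuck-at-1}.
Test 2 (a=0, b=1, c=0): fault-free U1=1, U2=0, U3=0, U4=1, U5=0, U6=0 → 0; observed 0. Eliminates U4 stuck-at-0, U5 stuck-at-1, U6 stuck-at-1.
Only U1 stuck-at-0 is consistent with every test.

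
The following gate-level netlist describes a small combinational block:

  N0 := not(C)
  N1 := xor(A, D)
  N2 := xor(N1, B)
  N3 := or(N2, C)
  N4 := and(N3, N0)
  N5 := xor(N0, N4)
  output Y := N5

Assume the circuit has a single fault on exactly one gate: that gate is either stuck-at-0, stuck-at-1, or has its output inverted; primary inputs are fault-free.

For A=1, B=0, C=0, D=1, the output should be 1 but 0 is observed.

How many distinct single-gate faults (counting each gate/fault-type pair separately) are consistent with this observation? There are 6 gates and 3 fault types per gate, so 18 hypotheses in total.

12

Fault-free: N0=1, N1=0, N2=0, N3=0, N4=0, N5=1 → 1. Observed 0.
  N0: stuck-at-0, inverted output ✓; others ✗
  N1: stuck-at-1, inverted output ✓; others ✗
  N2: stuck-at-1, inverted output ✓; others ✗
  N3: stuck-at-1, inverted output ✓; others ✗
  N4: stuck-at-1, inverted output ✓; others ✗
  N5: stuck-at-0, inverted output ✓; others ✗
Consistent faults: {N0 stuck-at-0, N0 inverted output, N1 stuck-at-1, N1 inverted output, N2 stuck-at-1, N2 inverted output, N3 stuck-at-1, N3 inverted output, N4 stuck-at-1, N4 inverted output, N5 stuck-at-0, N5 inverted output} — 12 in all.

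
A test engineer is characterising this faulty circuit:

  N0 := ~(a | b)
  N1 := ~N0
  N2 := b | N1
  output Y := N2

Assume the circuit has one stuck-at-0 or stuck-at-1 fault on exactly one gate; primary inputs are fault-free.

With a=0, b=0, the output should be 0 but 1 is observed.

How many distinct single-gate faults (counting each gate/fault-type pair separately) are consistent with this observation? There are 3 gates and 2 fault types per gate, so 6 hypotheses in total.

Fault-free: N0=1, N1=0, N2=0 → 0. Observed 1.
  N0 stuck-at-0: output 1 ✓
  N0 stuck-at-1: output 0 ✗
  N1 stuck-at-0: output 0 ✗
  N1 stuck-at-1: output 1 ✓
  N2 stuck-at-0: output 0 ✗
  N2 stuck-at-1: output 1 ✓
Consistent faults: {N0 stuck-at-0, N1 stuck-at-1, N2 stuck-at-1} — 3 in all.

3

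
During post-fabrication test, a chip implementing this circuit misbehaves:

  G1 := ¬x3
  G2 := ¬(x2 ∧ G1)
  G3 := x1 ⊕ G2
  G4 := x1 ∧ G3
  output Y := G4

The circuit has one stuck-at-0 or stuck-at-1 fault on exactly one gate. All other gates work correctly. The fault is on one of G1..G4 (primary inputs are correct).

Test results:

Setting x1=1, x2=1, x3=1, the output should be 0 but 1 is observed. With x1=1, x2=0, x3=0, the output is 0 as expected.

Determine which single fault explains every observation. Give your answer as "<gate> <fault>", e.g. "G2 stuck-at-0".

G1 stuck-at-1

Fault-free values for test 1 (x1=1, x2=1, x3=1): G1=0, G2=1, G3=0, G4=0, giving Y=0. Observed 1.
Test 1: faults giving observed 1 are {G1 stuck-at-1, G2 stuck-at-0, G3 stuck-at-1, G4 stuck-at-1}.
Test 2 (x1=1, x2=0, x3=0): fault-free G1=1, G2=1, G3=0, G4=0 → 0; observed 0. Eliminates G2 stuck-at-0, G3 stuck-at-1, G4 stuck-at-1.
Only G1 stuck-at-1 is consistent with every test.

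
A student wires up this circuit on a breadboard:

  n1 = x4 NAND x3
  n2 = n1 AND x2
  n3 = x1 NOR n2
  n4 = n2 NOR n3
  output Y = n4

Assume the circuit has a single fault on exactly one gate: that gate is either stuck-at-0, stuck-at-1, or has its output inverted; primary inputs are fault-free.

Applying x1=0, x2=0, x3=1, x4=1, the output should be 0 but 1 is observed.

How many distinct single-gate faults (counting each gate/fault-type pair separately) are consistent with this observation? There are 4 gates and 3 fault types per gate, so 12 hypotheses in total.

4

Fault-free: n1=0, n2=0, n3=1, n4=0 → 0. Observed 1.
  n1 stuck-at-0: output 0 ✗
  n1 stuck-at-1: output 0 ✗
  n1 inverted output: output 0 ✗
  n2 stuck-at-0: output 0 ✗
  n2 stuck-at-1: output 0 ✗
  n2 inverted output: output 0 ✗
  n3 stuck-at-0: output 1 ✓
  n3 stuck-at-1: output 0 ✗
  n3 inverted output: output 1 ✓
  n4 stuck-at-0: output 0 ✗
  n4 stuck-at-1: output 1 ✓
  n4 inverted output: output 1 ✓
Consistent faults: {n3 stuck-at-0, n3 inverted output, n4 stuck-at-1, n4 inverted output} — 4 in all.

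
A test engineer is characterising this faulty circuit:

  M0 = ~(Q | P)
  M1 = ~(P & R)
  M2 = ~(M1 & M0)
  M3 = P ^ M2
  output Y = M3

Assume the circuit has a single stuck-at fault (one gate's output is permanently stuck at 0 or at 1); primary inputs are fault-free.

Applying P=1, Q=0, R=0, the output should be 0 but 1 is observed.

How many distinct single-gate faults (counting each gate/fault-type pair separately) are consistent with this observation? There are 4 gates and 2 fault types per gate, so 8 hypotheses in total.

3

Fault-free: M0=0, M1=1, M2=1, M3=0 → 0. Observed 1.
  M0 stuck-at-0: output 0 ✗
  M0 stuck-at-1: output 1 ✓
  M1 stuck-at-0: output 0 ✗
  M1 stuck-at-1: output 0 ✗
  M2 stuck-at-0: output 1 ✓
  M2 stuck-at-1: output 0 ✗
  M3 stuck-at-0: output 0 ✗
  M3 stuck-at-1: output 1 ✓
Consistent faults: {M0 stuck-at-1, M2 stuck-at-0, M3 stuck-at-1} — 3 in all.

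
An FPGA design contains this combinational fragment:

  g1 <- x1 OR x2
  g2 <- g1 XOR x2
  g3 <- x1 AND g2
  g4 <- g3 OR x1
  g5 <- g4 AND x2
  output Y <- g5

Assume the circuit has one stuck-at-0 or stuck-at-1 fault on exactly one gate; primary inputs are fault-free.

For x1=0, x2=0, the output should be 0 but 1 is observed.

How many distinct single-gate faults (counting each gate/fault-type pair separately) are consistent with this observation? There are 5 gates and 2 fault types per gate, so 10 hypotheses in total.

Fault-free: g1=0, g2=0, g3=0, g4=0, g5=0 → 0. Observed 1.
  g1 stuck-at-0: output 0 ✗
  g1 stuck-at-1: output 0 ✗
  g2 stuck-at-0: output 0 ✗
  g2 stuck-at-1: output 0 ✗
  g3 stuck-at-0: output 0 ✗
  g3 stuck-at-1: output 0 ✗
  g4 stuck-at-0: output 0 ✗
  g4 stuck-at-1: output 0 ✗
  g5 stuck-at-0: output 0 ✗
  g5 stuck-at-1: output 1 ✓
Consistent faults: {g5 stuck-at-1} — 1 in all.

1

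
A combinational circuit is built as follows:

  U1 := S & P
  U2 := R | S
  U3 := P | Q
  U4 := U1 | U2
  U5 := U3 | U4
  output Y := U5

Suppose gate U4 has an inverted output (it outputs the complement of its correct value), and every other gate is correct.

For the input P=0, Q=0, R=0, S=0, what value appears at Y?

1

Propagate with U4 forced: U1=0, U2=0, U3=0, U4=1 [inverted output], U5=1.
So Y = 1. (Without the fault it would be 0.)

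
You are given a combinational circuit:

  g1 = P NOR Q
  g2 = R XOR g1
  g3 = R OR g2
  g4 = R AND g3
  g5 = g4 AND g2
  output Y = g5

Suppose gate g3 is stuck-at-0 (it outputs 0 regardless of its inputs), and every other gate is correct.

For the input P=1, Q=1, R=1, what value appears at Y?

Propagate with g3 forced: g1=0, g2=1, g3=0 [stuck-at-0], g4=0, g5=0.
So Y = 0. (Without the fault it would be 1.)

0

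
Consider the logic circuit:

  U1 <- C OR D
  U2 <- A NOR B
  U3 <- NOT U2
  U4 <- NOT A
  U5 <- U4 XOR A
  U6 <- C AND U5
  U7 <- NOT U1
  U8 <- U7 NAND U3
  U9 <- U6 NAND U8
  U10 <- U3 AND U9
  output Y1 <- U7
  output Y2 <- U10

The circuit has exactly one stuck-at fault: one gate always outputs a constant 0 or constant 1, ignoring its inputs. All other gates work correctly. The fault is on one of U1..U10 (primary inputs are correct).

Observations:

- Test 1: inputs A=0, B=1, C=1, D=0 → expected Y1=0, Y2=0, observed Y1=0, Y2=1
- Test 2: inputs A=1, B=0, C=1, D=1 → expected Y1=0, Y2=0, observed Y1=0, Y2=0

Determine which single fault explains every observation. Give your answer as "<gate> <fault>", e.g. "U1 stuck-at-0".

U4 stuck-at-0

Fault-free values for test 1 (A=0, B=1, C=1, D=0): U1=1, U2=0, U3=1, U4=1, U5=1, U6=1, U7=0, U8=1, U9=0, U10=0, giving Y1=0, Y2=0. Observed Y1=0, Y2=1.
Test 1: faults giving observed Y1=0, Y2=1 are {U4 stuck-at-0, U5 stuck-at-0, U6 stuck-at-0, U8 stuck-at-0, U9 stuck-at-1, U10 stuck-at-1}.
Test 2 (A=1, B=0, C=1, D=1): fault-free U1=1, U2=0, U3=1, U4=0, U5=1, U6=1, U7=0, U8=1, U9=0, U10=0 → Y1=0, Y2=0; observed Y1=0, Y2=0. Eliminates U5 stuck-at-0, U6 stuck-at-0, U8 stuck-at-0, U9 stuck-at-1, U10 stuck-at-1.
Only U4 stuck-at-0 is consistent with every test.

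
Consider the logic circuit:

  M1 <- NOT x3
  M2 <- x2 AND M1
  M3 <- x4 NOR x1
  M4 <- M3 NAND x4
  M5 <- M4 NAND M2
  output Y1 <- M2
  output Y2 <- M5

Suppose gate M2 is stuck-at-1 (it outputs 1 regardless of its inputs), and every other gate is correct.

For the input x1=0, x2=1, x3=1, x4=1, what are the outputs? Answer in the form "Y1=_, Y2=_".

Propagate with M2 forced: M1=0, M2=1 [stuck-at-1], M3=0, M4=1, M5=0.
So the outputs are Y1=1, Y2=0. (Without the fault they would be Y1=0, Y2=1.)

Y1=1, Y2=0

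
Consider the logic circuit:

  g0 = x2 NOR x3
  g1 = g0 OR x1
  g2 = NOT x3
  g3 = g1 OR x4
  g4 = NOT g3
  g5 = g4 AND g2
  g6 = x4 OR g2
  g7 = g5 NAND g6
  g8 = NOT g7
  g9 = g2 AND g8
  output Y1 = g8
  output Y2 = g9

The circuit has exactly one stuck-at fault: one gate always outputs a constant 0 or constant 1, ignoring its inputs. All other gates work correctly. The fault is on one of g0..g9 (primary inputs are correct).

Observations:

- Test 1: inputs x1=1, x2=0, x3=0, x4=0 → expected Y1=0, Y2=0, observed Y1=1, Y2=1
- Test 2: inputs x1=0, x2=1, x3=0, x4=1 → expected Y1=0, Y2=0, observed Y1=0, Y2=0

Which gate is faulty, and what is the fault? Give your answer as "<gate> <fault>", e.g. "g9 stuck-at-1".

g1 stuck-at-0

Fault-free values for test 1 (x1=1, x2=0, x3=0, x4=0): g0=1, g1=1, g2=1, g3=1, g4=0, g5=0, g6=1, g7=1, g8=0, g9=0, giving Y1=0, Y2=0. Observed Y1=1, Y2=1.
Test 1: faults giving observed Y1=1, Y2=1 are {g1 stuck-at-0, g3 stuck-at-0, g4 stuck-at-1, g5 stuck-at-1, g7 stuck-at-0, g8 stuck-at-1}.
Test 2 (x1=0, x2=1, x3=0, x4=1): fault-free g0=0, g1=0, g2=1, g3=1, g4=0, g5=0, g6=1, g7=1, g8=0, g9=0 → Y1=0, Y2=0; observed Y1=0, Y2=0. Eliminates g3 stuck-at-0, g4 stuck-at-1, g5 stuck-at-1, g7 stuck-at-0, g8 stuck-at-1.
Only g1 stuck-at-0 is consistent with every test.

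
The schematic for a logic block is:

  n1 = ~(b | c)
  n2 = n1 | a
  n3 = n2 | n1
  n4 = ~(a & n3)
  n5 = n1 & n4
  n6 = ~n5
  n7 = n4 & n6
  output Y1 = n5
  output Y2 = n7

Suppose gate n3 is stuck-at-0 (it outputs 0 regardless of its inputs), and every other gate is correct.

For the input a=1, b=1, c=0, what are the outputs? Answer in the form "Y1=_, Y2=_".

Y1=0, Y2=1

Propagate with n3 forced: n1=0, n2=1, n3=0 [stuck-at-0], n4=1, n5=0, n6=1, n7=1.
So the outputs are Y1=0, Y2=1. (Without the fault they would be Y1=0, Y2=0.)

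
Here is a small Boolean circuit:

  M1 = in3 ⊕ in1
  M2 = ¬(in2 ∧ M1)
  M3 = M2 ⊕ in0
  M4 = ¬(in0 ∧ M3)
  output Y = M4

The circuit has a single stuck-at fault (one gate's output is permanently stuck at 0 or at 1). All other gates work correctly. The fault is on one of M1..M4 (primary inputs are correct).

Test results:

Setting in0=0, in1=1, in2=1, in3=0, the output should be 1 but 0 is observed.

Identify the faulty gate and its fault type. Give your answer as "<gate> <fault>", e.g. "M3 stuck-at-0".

Fault-free values for test 1 (in0=0, in1=1, in2=1, in3=0): M1=1, M2=0, M3=0, M4=1, giving Y=1. Observed 0.
Test 1: faults giving observed 0 are {M4 stuck-at-0}.
Only M4 stuck-at-0 is consistent with every test.

M4 stuck-at-0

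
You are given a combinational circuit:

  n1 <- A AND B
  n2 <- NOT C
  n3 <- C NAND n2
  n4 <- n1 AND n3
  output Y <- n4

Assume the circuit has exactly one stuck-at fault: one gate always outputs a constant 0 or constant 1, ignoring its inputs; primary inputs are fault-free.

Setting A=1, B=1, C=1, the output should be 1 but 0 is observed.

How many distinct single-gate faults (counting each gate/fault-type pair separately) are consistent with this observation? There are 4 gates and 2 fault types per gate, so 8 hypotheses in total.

4

Fault-free: n1=1, n2=0, n3=1, n4=1 → 1. Observed 0.
  n1 stuck-at-0: output 0 ✓
  n1 stuck-at-1: output 1 ✗
  n2 stuck-at-0: output 1 ✗
  n2 stuck-at-1: output 0 ✓
  n3 stuck-at-0: output 0 ✓
  n3 stuck-at-1: output 1 ✗
  n4 stuck-at-0: output 0 ✓
  n4 stuck-at-1: output 1 ✗
Consistent faults: {n1 stuck-at-0, n2 stuck-at-1, n3 stuck-at-0, n4 stuck-at-0} — 4 in all.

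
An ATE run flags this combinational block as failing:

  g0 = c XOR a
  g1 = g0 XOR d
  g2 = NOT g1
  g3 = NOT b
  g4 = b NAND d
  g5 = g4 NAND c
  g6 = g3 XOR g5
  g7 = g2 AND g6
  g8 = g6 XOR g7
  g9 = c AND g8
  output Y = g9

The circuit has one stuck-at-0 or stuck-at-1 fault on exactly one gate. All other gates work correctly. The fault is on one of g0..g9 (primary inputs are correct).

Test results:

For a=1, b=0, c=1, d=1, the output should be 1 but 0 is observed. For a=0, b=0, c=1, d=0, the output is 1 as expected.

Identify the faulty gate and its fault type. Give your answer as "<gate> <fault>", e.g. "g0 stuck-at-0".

g0 stuck-at-1

Fault-free values for test 1 (a=1, b=0, c=1, d=1): g0=0, g1=1, g2=0, g3=1, g4=1, g5=0, g6=1, g7=0, g8=1, g9=1, giving Y=1. Observed 0.
Test 1: faults giving observed 0 are {g0 stuck-at-1, g1 stuck-at-0, g2 stuck-at-1, g3 stuck-at-0, g4 stuck-at-0, g5 stuck-at-1, g6 stuck-at-0, g7 stuck-at-1, g8 stuck-at-0, g9 stuck-at-0}.
Test 2 (a=0, b=0, c=1, d=0): fault-free g0=1, g1=1, g2=0, g3=1, g4=1, g5=0, g6=1, g7=0, g8=1, g9=1 → 1; observed 1. Eliminates g1 stuck-at-0, g2 stuck-at-1, g3 stuck-at-0, g4 stuck-at-0, g5 stuck-at-1, g6 stuck-at-0, g7 stuck-at-1, g8 stuck-at-0, g9 stuck-at-0.
Only g0 stuck-at-1 is consistent with every test.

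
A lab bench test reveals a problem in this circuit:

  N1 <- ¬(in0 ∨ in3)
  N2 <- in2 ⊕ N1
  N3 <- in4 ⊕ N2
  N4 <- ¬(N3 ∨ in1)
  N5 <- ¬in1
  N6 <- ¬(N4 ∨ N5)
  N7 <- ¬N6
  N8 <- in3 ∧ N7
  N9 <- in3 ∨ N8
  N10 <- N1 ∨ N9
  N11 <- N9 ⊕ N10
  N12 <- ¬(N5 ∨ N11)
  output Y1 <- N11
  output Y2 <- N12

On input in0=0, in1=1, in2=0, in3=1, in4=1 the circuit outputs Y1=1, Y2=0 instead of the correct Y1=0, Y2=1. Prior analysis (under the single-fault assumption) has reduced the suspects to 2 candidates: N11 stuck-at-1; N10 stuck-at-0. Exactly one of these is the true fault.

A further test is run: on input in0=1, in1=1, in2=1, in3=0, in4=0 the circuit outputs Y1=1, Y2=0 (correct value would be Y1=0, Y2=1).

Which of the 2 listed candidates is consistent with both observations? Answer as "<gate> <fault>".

N11 stuck-at-1

Evaluate each candidate on input in0=1, in1=1, in2=1, in3=0, in4=0:
  N11 stuck-at-1: N1=0, N2=1, N3=1, N4=0, N5=0, N6=1, N7=0, N8=0, N9=0, N10=0, N11=1 [stuck-at-1], N12=0 → Y1=1, Y2=0 — matches
  N10 stuck-at-0: N1=0, N2=1, N3=1, N4=0, N5=0, N6=1, N7=0, N8=0, N9=0, N10=0 [stuck-at-0], N11=0, N12=1 → Y1=0, Y2=1 — eliminated
Only N11 stuck-at-1 reproduces the observed Y1=1, Y2=0.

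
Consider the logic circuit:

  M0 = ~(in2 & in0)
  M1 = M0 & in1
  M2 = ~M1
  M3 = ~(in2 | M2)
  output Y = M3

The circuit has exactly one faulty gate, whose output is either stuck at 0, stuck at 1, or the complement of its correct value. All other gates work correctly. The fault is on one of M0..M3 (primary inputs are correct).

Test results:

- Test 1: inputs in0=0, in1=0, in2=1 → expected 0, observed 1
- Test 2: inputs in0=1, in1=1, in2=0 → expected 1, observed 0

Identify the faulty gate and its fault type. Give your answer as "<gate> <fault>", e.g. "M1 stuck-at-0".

Fault-free values for test 1 (in0=0, in1=0, in2=1): M0=1, M1=0, M2=1, M3=0, giving Y=0. Observed 1.
Test 1: faults giving observed 1 are {M3 stuck-at-1, M3 inverted output}.
Test 2 (in0=1, in1=1, in2=0): fault-free M0=1, M1=1, M2=0, M3=1 → 1; observed 0. Eliminates M3 stuck-at-1.
Only M3 inverted output is consistent with every test.

M3 inverted output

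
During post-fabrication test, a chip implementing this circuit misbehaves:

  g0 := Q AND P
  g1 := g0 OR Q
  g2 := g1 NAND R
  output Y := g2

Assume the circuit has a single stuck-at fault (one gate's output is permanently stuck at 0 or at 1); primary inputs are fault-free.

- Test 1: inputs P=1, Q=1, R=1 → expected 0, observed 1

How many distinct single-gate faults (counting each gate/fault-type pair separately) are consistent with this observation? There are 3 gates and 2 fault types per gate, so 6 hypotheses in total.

Fault-free: g0=1, g1=1, g2=0 → 0. Observed 1.
  g0 stuck-at-0: output 0 ✗
  g0 stuck-at-1: output 0 ✗
  g1 stuck-at-0: output 1 ✓
  g1 stuck-at-1: output 0 ✗
  g2 stuck-at-0: output 0 ✗
  g2 stuck-at-1: output 1 ✓
Consistent faults: {g1 stuck-at-0, g2 stuck-at-1} — 2 in all.

2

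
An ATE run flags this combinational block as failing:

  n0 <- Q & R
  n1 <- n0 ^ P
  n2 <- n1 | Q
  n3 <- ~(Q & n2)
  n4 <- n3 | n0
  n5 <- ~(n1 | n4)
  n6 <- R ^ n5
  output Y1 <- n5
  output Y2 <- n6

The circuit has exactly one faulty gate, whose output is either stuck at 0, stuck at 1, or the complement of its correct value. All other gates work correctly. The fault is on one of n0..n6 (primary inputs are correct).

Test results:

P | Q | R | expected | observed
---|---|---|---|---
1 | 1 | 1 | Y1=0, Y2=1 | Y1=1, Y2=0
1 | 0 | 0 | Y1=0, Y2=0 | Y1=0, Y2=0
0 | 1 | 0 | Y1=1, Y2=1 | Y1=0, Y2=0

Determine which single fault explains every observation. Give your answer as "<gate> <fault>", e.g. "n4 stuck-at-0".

n4 inverted output

Fault-free values for test 1 (P=1, Q=1, R=1): n0=1, n1=0, n2=1, n3=0, n4=1, n5=0, n6=1, giving Y1=0, Y2=1. Observed Y1=1, Y2=0.
Test 1: faults giving observed Y1=1, Y2=0 are {n4 stuck-at-0, n4 inverted output, n5 stuck-at-1, n5 inverted output}.
Test 2 (P=1, Q=0, R=0): fault-free n0=0, n1=1, n2=1, n3=1, n4=1, n5=0, n6=0 → Y1=0, Y2=0; observed Y1=0, Y2=0. Eliminates n5 stuck-at-1, n5 inverted output.
Test 3 (P=0, Q=1, R=0): fault-free n0=0, n1=0, n2=1, n3=0, n4=0, n5=1, n6=1 → Y1=1, Y2=1; observed Y1=0, Y2=0. Eliminates n4 stuck-at-0.
Only n4 inverted output is consistent with every test.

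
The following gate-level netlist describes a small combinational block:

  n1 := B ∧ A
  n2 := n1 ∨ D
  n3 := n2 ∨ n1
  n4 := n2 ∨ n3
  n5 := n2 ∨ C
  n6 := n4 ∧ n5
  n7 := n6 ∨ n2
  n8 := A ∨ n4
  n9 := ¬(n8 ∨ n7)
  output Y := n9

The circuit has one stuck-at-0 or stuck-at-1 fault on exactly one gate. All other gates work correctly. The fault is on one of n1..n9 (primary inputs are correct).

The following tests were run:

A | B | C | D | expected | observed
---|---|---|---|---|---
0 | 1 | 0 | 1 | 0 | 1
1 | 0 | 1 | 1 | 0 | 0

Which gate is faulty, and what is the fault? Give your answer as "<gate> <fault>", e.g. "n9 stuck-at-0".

Fault-free values for test 1 (A=0, B=1, C=0, D=1): n1=0, n2=1, n3=1, n4=1, n5=1, n6=1, n7=1, n8=1, n9=0, giving Y=0. Observed 1.
Test 1: faults giving observed 1 are {n2 stuck-at-0, n9 stuck-at-1}.
Test 2 (A=1, B=0, C=1, D=1): fault-free n1=0, n2=1, n3=1, n4=1, n5=1, n6=1, n7=1, n8=1, n9=0 → 0; observed 0. Eliminates n9 stuck-at-1.
Only n2 stuck-at-0 is consistent with every test.

n2 stuck-at-0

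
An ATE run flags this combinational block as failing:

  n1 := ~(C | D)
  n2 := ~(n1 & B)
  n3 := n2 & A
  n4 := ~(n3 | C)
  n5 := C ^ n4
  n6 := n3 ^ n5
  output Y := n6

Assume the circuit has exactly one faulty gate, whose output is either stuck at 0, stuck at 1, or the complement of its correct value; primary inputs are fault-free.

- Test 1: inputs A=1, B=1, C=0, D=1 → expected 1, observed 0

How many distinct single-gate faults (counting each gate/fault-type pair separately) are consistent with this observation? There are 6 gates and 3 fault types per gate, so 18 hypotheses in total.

Fault-free: n1=0, n2=1, n3=1, n4=0, n5=0, n6=1 → 1. Observed 0.
  n1: none of the 3 fault types match ✗
  n2: none of the 3 fault types match ✗
  n3: none of the 3 fault types match ✗
  n4: stuck-at-1, inverted output ✓; others ✗
  n5: stuck-at-1, inverted output ✓; others ✗
  n6: stuck-at-0, inverted output ✓; others ✗
Consistent faults: {n4 stuck-at-1, n4 inverted output, n5 stuck-at-1, n5 inverted output, n6 stuck-at-0, n6 inverted output} — 6 in all.

6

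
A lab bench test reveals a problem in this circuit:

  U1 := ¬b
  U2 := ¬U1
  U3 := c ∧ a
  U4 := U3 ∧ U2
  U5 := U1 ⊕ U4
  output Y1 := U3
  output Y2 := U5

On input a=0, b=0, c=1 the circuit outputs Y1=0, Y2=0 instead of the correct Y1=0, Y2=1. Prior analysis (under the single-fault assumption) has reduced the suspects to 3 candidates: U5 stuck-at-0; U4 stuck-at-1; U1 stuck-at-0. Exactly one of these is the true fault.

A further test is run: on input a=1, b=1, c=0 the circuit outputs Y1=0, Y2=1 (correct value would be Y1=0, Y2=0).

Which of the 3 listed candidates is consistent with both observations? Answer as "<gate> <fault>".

U4 stuck-at-1

Evaluate each candidate on input a=1, b=1, c=0:
  U5 stuck-at-0: U1=0, U2=1, U3=0, U4=0, U5=0 [stuck-at-0] → Y1=0, Y2=0 — eliminated
  U4 stuck-at-1: U1=0, U2=1, U3=0, U4=1 [stuck-at-1], U5=1 → Y1=0, Y2=1 — matches
  U1 stuck-at-0: U1=0 [stuck-at-0], U2=1, U3=0, U4=0, U5=0 → Y1=0, Y2=0 — eliminated
Only U4 stuck-at-1 reproduces the observed Y1=0, Y2=1.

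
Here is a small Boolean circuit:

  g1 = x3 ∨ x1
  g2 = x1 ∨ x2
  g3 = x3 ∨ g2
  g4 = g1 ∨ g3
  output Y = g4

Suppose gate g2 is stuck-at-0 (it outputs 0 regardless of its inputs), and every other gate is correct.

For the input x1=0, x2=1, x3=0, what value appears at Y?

Propagate with g2 forced: g1=0, g2=0 [stuck-at-0], g3=0, g4=0.
So Y = 0. (Without the fault it would be 1.)

0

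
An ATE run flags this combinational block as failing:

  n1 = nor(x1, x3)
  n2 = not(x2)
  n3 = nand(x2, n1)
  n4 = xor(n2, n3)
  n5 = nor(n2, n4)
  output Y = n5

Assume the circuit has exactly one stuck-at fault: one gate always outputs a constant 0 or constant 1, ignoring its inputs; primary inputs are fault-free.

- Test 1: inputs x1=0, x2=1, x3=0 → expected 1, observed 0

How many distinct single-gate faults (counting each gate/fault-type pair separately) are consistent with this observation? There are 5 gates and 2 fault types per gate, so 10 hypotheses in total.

Fault-free: n1=1, n2=0, n3=0, n4=0, n5=1 → 1. Observed 0.
  n1 stuck-at-0: output 0 ✓
  n1 stuck-at-1: output 1 ✗
  n2 stuck-at-0: output 1 ✗
  n2 stuck-at-1: output 0 ✓
  n3 stuck-at-0: output 1 ✗
  n3 stuck-at-1: output 0 ✓
  n4 stuck-at-0: output 1 ✗
  n4 stuck-at-1: output 0 ✓
  n5 stuck-at-0: output 0 ✓
  n5 stuck-at-1: output 1 ✗
Consistent faults: {n1 stuck-at-0, n2 stuck-at-1, n3 stuck-at-1, n4 stuck-at-1, n5 stuck-at-0} — 5 in all.

5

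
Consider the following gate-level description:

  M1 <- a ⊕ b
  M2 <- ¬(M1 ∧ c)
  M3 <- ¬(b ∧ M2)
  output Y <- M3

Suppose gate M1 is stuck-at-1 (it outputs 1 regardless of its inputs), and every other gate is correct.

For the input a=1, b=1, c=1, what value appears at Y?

Propagate with M1 forced: M1=1 [stuck-at-1], M2=0, M3=1.
So Y = 1. (Without the fault it would be 0.)

1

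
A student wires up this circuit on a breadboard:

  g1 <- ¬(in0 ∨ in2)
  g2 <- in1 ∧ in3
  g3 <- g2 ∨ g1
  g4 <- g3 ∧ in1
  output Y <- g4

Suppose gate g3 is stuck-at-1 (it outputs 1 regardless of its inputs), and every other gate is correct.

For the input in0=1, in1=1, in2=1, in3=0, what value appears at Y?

Propagate with g3 forced: g1=0, g2=0, g3=1 [stuck-at-1], g4=1.
So Y = 1. (Without the fault it would be 0.)

1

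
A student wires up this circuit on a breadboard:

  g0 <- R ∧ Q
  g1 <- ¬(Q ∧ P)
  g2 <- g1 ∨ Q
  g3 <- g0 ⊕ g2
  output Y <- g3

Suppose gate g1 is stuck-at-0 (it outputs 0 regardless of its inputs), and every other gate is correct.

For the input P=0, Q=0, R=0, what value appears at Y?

Propagate with g1 forced: g0=0, g1=0 [stuck-at-0], g2=0, g3=0.
So Y = 0. (Without the fault it would be 1.)

0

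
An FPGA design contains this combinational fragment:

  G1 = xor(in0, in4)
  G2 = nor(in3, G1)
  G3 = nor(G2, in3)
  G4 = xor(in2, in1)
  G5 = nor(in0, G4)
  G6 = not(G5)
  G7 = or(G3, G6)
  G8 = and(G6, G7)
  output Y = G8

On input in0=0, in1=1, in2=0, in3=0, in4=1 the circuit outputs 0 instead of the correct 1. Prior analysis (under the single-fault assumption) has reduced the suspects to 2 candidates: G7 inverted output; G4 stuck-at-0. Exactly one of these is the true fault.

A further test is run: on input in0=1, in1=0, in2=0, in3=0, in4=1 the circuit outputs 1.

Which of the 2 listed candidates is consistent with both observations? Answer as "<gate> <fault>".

Evaluate each candidate on input in0=1, in1=0, in2=0, in3=0, in4=1:
  G7 inverted output: G1=0, G2=1, G3=0, G4=0, G5=0, G6=1, G7=0 [inverted output], G8=0 → 0 — eliminated
  G4 stuck-at-0: G1=0, G2=1, G3=0, G4=0 [stuck-at-0], G5=0, G6=1, G7=1, G8=1 → 1 — matches
Only G4 stuck-at-0 reproduces the observed 1.

G4 stuck-at-0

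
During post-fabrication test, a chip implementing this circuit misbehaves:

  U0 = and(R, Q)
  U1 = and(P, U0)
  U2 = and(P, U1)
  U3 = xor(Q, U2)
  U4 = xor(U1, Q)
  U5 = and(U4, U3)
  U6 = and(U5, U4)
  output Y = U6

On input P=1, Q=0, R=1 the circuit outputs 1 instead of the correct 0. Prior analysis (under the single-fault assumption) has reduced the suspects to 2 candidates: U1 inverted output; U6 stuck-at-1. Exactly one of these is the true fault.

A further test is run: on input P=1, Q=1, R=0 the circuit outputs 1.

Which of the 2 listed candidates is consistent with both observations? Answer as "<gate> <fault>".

U6 stuck-at-1

Evaluate each candidate on input P=1, Q=1, R=0:
  U1 inverted output: U0=0, U1=1 [inverted output], U2=1, U3=0, U4=0, U5=0, U6=0 → 0 — eliminated
  U6 stuck-at-1: U0=0, U1=0, U2=0, U3=1, U4=1, U5=1, U6=1 [stuck-at-1] → 1 — matches
Only U6 stuck-at-1 reproduces the observed 1.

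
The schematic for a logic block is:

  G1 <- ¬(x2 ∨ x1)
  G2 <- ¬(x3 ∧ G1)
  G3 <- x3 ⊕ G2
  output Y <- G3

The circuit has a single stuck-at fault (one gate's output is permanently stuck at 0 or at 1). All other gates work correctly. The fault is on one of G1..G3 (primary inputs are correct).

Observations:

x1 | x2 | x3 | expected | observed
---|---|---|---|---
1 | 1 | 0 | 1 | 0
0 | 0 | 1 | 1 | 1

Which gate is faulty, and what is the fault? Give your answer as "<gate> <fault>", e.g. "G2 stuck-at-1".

G2 stuck-at-0

Fault-free values for test 1 (x1=1, x2=1, x3=0): G1=0, G2=1, G3=1, giving Y=1. Observed 0.
Test 1: faults giving observed 0 are {G2 stuck-at-0, G3 stuck-at-0}.
Test 2 (x1=0, x2=0, x3=1): fault-free G1=1, G2=0, G3=1 → 1; observed 1. Eliminates G3 stuck-at-0.
Only G2 stuck-at-0 is consistent with every test.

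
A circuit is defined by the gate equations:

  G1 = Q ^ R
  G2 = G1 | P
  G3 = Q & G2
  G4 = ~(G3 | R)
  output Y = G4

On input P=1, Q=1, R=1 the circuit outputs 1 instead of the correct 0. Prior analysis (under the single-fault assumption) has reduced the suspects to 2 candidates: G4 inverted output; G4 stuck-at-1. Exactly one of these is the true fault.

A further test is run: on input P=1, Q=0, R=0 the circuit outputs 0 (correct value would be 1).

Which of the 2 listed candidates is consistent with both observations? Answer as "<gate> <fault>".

Evaluate each candidate on input P=1, Q=0, R=0:
  G4 inverted output: G1=0, G2=1, G3=0, G4=0 [inverted output] → 0 — matches
  G4 stuck-at-1: G1=0, G2=1, G3=0, G4=1 [stuck-at-1] → 1 — eliminated
Only G4 inverted output reproduces the observed 0.

G4 inverted output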